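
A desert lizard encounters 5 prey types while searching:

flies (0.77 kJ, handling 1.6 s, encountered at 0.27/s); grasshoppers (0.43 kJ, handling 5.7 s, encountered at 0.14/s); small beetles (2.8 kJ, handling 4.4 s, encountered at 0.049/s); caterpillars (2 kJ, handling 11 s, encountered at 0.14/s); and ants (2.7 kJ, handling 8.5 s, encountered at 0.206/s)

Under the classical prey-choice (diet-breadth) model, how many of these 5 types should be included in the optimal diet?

E/h in descending order: small beetles 0.636, flies 0.481, ants 0.318, caterpillars 0.182, grasshoppers 0.0754 kJ/s. The optimal diet is the largest prefix of this list for which every included type satisfies E_i/h_i > R on the types above it.
Rate on top 1: 0.1129. flies: 0.481 > 0.1129 → include.
Rate on top 2: 0.2095. ants: 0.318 > 0.2095 → include.
Rate on top 3: 0.2652. caterpillars: 0.182 < 0.2652 → exclude; stop.
Optimal diet: small beetles, flies, ants — 3 of 5 types.

3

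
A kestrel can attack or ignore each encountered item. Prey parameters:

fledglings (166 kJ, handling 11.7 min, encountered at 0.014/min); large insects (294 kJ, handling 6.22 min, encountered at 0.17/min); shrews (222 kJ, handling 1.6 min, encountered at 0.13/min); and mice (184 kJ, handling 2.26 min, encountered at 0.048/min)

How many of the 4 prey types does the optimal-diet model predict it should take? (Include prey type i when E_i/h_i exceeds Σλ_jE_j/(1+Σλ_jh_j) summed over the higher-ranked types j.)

Rank by E/h (kJ/min): shrews 139, mice 81.4, large insects 47.3, fledglings 14.2. Include each in turn until the next type's E/h falls below the running intake rate.
Rate on top 1: 23.89. mice: 81.4 > 23.89 → include.
Rate on top 2: 28.63. large insects: 47.3 > 28.63 → include.
Rate on top 3: 36.93. fledglings: 14.2 < 36.93 → exclude; stop.
Optimal diet: shrews, mice, large insects — 3 of 4 types.

3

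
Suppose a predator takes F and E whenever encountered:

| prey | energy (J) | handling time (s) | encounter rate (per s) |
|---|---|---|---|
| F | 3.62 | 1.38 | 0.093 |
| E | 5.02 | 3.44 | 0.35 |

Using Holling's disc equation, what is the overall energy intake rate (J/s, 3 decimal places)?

R = Σλ_iE_i / (1 + Σλ_ih_i)
Numerator: 0.093×3.62 + 0.35×5.02 = 2.094
Denominator: 1 + 0.093×1.38 + 0.35×3.44 = 2.332
R = 2.094/2.332 = 0.8977 J/s

0.898 J/s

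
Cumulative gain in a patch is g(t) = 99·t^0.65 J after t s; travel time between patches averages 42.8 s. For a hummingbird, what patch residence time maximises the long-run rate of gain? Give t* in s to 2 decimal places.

By the marginal value theorem, leave when the instantaneous gain rate g'(t) equals the habitat-wide average g(t)/(T + t).
g'(t) = 0.65·99·t^-0.35. Setting 0.65·99·t^-0.35 = 99·t^0.65/(42.8+t) gives 0.65(42.8+t) = t, so 0.35·t = 0.65×42.8.
t* = 0.65×42.8/0.35 = 79.49 s.

79.49 s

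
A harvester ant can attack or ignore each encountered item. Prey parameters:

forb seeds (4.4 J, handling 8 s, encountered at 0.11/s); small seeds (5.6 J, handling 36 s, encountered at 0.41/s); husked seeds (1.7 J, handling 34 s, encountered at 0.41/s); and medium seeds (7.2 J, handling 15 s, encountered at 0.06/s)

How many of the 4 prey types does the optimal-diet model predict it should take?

2

E/h in descending order: forb seeds 0.55, medium seeds 0.48, small seeds 0.156, husked seeds 0.05 J/s. The optimal diet is the largest prefix of this list for which every included type satisfies E_i/h_i > R on the types above it.
Rate on top 1: 0.2574. medium seeds: 0.48 > 0.2574 → include.
Rate on top 2: 0.3295. small seeds: 0.156 < 0.3295 → exclude; stop.
Optimal diet: forb seeds, medium seeds — 2 of 4 types.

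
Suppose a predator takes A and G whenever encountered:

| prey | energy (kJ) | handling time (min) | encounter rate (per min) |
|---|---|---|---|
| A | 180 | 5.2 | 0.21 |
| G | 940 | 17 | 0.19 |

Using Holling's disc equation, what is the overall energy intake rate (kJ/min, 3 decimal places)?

R = Σλ_iE_i / (1 + Σλ_ih_i)
Numerator: 0.21×180 + 0.19×940 = 216.4
Denominator: 1 + 0.21×5.2 + 0.19×17 = 5.322
R = 216.4/5.322 = 40.66 kJ/min

40.661 kJ/min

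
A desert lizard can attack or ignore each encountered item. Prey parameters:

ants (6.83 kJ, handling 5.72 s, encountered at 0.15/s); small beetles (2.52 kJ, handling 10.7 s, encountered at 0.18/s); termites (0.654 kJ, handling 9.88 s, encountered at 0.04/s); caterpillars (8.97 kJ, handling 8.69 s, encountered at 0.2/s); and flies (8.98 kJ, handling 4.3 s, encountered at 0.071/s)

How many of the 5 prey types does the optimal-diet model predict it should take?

3

Profitabilities (E/h, kJ/s): flies 2.09, ants 1.19, caterpillars 1.03, small beetles 0.236, termites 0.0662. Add prey in this order while the next type's profitability exceeds the intake rate on those already taken.
Rate on top 1: 0.4885. ants: 1.19 > 0.4885 → include.
Rate on top 2: 0.7683. caterpillars: 1.03 > 0.7683 → include.
Rate on top 3: 0.8859. small beetles: 0.236 < 0.8859 → exclude; stop.
Optimal diet: flies, ants, caterpillars — 3 of 5 types.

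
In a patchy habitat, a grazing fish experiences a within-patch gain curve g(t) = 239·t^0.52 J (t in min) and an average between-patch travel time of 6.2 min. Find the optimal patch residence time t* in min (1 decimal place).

Maximise g(t)/(T+t): set derivative to zero → g'(t)(T+t) = g(t).
g'(t) = 0.52·239·t^-0.48. Setting 0.52·239·t^-0.48 = 239·t^0.52/(6.2+t) gives 0.52(6.2+t) = t, so 0.48·t = 0.52×6.2.
t* = 0.52×6.2/0.48 = 6.717 min.

6.7 min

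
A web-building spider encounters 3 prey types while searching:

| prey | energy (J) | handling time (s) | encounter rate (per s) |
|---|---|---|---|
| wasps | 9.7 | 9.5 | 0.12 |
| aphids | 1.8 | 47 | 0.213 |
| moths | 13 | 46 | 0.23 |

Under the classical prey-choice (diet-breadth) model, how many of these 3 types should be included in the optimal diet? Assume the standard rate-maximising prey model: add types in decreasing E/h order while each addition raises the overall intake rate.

Rank by E/h (J/s): wasps 1.02, moths 0.283, aphids 0.0383. Include each in turn until the next type's E/h falls below the running intake rate.
Rate on top 1: 0.5439. moths: 0.283 < 0.5439 → exclude; stop.
Optimal diet: wasps — 1 of 3 types.

1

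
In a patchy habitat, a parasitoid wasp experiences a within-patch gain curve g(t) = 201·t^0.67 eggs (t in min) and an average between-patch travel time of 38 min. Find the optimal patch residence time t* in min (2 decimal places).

77.15 min

Maximise g(t)/(T+t): set derivative to zero → g'(t)(T+t) = g(t).
g'(t) = 0.67·201·t^-0.33. Setting 0.67·201·t^-0.33 = 201·t^0.67/(38+t) gives 0.67(38+t) = t, so 0.33·t = 0.67×38.
t* = 0.67×38/0.33 = 77.15 min.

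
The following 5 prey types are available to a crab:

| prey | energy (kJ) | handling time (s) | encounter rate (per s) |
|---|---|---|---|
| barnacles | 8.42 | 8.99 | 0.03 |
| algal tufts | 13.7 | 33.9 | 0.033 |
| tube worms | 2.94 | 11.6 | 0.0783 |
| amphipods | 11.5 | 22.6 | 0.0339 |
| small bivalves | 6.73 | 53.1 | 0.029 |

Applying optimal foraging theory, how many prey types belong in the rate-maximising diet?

E/h in descending order: barnacles 0.937, amphipods 0.509, algal tufts 0.404, tube worms 0.253, small bivalves 0.127 kJ/s. The optimal diet is the largest prefix of this list for which every included type satisfies E_i/h_i > R on the types above it.
Rate on top 1: 0.1989. amphipods: 0.509 > 0.1989 → include.
Rate on top 2: 0.3156. algal tufts: 0.404 > 0.3156 → include.
Rate on top 3: 0.347. tube worms: 0.253 < 0.347 → exclude; stop.
Optimal diet: barnacles, amphipods, algal tufts — 3 of 5 types.

3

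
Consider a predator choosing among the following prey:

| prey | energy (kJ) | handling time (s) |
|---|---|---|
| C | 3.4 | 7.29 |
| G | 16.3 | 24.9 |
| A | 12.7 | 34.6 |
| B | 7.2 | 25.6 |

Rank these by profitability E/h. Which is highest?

G

Profitability E/h (kJ/s): C = 3.4/7.29 = 0.466, G = 16.3/24.9 = 0.655, A = 12.7/34.6 = 0.367, B = 7.2/25.6 = 0.281.
Ranked: G > C > A > B.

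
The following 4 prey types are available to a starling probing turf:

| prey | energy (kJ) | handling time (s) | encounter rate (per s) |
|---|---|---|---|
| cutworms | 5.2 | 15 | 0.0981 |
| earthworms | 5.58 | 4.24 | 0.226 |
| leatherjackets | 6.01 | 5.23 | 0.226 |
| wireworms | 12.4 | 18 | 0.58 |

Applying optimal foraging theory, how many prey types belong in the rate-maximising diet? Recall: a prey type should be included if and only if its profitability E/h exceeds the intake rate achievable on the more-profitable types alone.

E/h in descending order: earthworms 1.32, leatherjackets 1.15, wireworms 0.689, cutworms 0.347 kJ/s. The optimal diet is the largest prefix of this list for which every included type satisfies E_i/h_i > R on the types above it.
Rate on top 1: 0.644. leatherjackets: 1.15 > 0.644 → include.
Rate on top 2: 0.8341. wireworms: 0.689 < 0.8341 → exclude; stop.
Optimal diet: earthworms, leatherjackets — 2 of 4 types.

2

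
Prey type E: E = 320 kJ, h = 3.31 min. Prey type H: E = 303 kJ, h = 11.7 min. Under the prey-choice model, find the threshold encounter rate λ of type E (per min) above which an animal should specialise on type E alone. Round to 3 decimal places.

Drop type H once their profitability E₂/h₂ falls below the rate achievable on type E alone: E₂/h₂ = λE₁/(1 + λh₁).
Solve for λ: λE₁h₂ = E₂(1 + λh₁) → λ(E₁h₂ − E₂h₁) = E₂ → λ = E₂/(E₁h₂ − E₂h₁).
λ = 303/(320×11.7 − 303×3.31) = 303/2741 = 0.1105 per min.

0.111 per min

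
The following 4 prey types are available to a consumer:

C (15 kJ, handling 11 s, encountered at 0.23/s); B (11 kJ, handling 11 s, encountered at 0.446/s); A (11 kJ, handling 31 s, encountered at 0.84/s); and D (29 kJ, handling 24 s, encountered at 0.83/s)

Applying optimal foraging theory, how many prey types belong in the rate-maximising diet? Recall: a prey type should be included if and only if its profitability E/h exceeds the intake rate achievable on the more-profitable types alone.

2

Rank by E/h (kJ/s): C 1.36, D 1.21, B 1, A 0.355. Include each in turn until the next type's E/h falls below the running intake rate.
Rate on top 1: 0.9773. D: 1.21 > 0.9773 → include.
Rate on top 2: 1.174. B: 1 < 1.174 → exclude; stop.
Optimal diet: C, D — 2 of 4 types.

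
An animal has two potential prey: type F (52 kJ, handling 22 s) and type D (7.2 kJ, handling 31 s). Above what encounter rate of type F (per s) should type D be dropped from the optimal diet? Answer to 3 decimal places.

At the threshold, the rate on type F alone equals the profitability of type D: λ·52/(1 + λ·22) = 7.2/31 = 0.2323.
Rearranging, λ(52 − 0.2323×22) = 0.2323, so λ = 0.2323/46.89 = 0.004953 per s.

0.005 per s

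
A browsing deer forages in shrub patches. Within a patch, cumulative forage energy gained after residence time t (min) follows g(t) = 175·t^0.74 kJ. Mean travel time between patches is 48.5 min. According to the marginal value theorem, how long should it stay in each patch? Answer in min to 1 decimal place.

138.0 min

By the marginal value theorem, leave when the instantaneous gain rate g'(t) equals the habitat-wide average g(t)/(T + t).
g'(t) = 0.74·175·t^-0.26. Setting 0.74·175·t^-0.26 = 175·t^0.74/(48.5+t) gives 0.74(48.5+t) = t, so 0.26·t = 0.74×48.5.
t* = 0.74×48.5/0.26 = 138 min.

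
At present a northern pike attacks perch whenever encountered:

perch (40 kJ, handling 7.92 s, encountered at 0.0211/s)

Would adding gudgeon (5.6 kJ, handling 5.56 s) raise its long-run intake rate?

Yes

On perch alone, R = ΣλE/(1+Σλh) = 0.844/1.167 = 0.7232 kJ/s.
gudgeon: E/h = 5.6/5.56 = 1.007 kJ/s.
1.007 > 0.7232, so adding gudgeon raises the average — include it.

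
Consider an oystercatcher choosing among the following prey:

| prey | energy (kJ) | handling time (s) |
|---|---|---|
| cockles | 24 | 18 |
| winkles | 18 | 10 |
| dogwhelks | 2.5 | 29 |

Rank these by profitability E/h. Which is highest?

Profitability E/h (kJ/s): cockles = 24/18 = 1.33, winkles = 18/10 = 1.8, dogwhelks = 2.5/29 = 0.0862.
Ranked: winkles > cockles > dogwhelks.

winkles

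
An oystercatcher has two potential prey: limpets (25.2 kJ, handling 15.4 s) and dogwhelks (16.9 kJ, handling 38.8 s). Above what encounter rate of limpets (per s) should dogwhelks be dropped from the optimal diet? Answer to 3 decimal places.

Drop dogwhelks once their profitability E₂/h₂ falls below the rate achievable on limpets alone: E₂/h₂ = λE₁/(1 + λh₁).
Solve for λ: λE₁h₂ = E₂(1 + λh₁) → λ(E₁h₂ − E₂h₁) = E₂ → λ = E₂/(E₁h₂ − E₂h₁).
λ = 16.9/(25.2×38.8 − 16.9×15.4) = 16.9/717.5 = 0.02355 per s.

0.024 per s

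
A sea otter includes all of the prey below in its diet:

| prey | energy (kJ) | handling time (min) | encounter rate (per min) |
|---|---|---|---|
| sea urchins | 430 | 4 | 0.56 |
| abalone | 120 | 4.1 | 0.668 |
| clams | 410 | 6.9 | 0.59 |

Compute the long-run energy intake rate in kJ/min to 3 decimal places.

Energy encountered per unit search time: 0.56×430 + 0.668×120 + 0.59×410 = 562.9 kJ/min.
Handling time per unit search time: 0.56×4 + 0.668×4.1 + 0.59×6.9 = 9.05.
Rate = 562.9/(1 + 9.05) = 56.01 kJ/min.

56.007 kJ/min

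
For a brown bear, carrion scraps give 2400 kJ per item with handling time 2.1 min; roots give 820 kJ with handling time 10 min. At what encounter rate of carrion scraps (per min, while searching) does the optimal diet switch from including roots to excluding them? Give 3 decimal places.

0.037 per min

The zero-one rule: include roots iff E₂/h₂ > λE₁/(1+λh₁). Equality gives the switch point.
λE₁h₂ = E₂ + λE₂h₁ ⇒ λ = E₂/(E₁h₂ − E₂h₁) = 820/(2.4e+04 − 1722) = 0.03681 per min.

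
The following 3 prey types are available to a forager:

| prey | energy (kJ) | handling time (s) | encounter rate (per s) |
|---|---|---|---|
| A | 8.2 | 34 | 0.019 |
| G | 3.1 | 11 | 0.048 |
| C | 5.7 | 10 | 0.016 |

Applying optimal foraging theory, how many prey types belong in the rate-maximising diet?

Rank by E/h (kJ/s): C 0.57, G 0.282, A 0.241. Include each in turn until the next type's E/h falls below the running intake rate.
Rate on top 1: 0.07862. G: 0.282 > 0.07862 → include.
Rate on top 2: 0.1422. A: 0.241 > 0.1422 → include.
Optimal diet: C, G, A — 3 of 3 types.

3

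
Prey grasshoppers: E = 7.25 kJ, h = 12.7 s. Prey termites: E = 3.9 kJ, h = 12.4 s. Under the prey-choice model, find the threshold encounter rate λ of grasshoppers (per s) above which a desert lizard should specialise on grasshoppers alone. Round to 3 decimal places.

Drop termites once their profitability E₂/h₂ falls below the rate achievable on grasshoppers alone: E₂/h₂ = λE₁/(1 + λh₁).
Solve for λ: λE₁h₂ = E₂(1 + λh₁) → λ(E₁h₂ − E₂h₁) = E₂ → λ = E₂/(E₁h₂ − E₂h₁).
λ = 3.9/(7.25×12.4 − 3.9×12.7) = 3.9/40.37 = 0.09661 per s.

0.097 per s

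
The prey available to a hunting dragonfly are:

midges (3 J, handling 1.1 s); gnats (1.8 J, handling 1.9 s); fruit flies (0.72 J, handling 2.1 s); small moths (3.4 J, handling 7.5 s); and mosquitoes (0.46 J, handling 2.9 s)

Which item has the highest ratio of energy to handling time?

Profitability E/h (J/s): midges = 3/1.1 = 2.73, gnats = 1.8/1.9 = 0.947, fruit flies = 0.72/2.1 = 0.343, small moths = 3.4/7.5 = 0.453, mosquitoes = 0.46/2.9 = 0.159.
Ranked: midges > gnats > small moths > fruit flies > mosquitoes.

midges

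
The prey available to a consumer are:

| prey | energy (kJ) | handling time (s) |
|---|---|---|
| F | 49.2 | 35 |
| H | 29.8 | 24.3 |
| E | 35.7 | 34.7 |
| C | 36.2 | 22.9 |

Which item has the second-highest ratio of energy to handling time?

F

Profitability E/h (kJ/s): F = 49.2/35 = 1.41, H = 29.8/24.3 = 1.23, E = 35.7/34.7 = 1.03, C = 36.2/22.9 = 1.58.
Ranked: C > F > H > E.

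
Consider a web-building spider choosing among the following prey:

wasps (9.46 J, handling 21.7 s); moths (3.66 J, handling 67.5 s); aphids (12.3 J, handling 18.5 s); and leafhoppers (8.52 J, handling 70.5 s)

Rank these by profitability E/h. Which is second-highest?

wasps

In descending order of E/h:
aphids: 12.3/18.5 = 0.665 J/s
wasps: 9.46/21.7 = 0.436 J/s
leafhoppers: 8.52/70.5 = 0.121 J/s
moths: 3.66/67.5 = 0.0542 J/s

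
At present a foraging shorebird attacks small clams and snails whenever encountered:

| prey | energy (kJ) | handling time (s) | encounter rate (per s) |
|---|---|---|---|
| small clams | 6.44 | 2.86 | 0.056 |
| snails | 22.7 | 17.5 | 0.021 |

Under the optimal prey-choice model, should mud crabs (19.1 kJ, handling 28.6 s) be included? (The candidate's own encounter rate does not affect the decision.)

Current rate: (0.056×6.44 + 0.021×22.7)/(1 + 0.056×2.86 + 0.021×17.5) = 0.5481 kJ/s.
mud crabs: E/h = 19.1/28.6 = 0.6678 kJ/s.
Since 0.6678 > R, including mud crabs increases the long-run rate.

Yes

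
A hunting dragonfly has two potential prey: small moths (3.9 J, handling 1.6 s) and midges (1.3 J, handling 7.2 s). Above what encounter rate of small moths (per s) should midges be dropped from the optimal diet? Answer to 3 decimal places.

At the threshold, the rate on small moths alone equals the profitability of midges: λ·3.9/(1 + λ·1.6) = 1.3/7.2 = 0.1806.
Rearranging, λ(3.9 − 0.1806×1.6) = 0.1806, so λ = 0.1806/3.611 = 0.05 per s.

0.050 per s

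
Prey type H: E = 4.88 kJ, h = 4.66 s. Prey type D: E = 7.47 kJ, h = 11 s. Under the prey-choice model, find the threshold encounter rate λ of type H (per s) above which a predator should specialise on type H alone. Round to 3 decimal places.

Drop type D once their profitability E₂/h₂ falls below the rate achievable on type H alone: E₂/h₂ = λE₁/(1 + λh₁).
Solve for λ: λE₁h₂ = E₂(1 + λh₁) → λ(E₁h₂ − E₂h₁) = E₂ → λ = E₂/(E₁h₂ − E₂h₁).
λ = 7.47/(4.88×11 − 7.47×4.66) = 7.47/18.87 = 0.3959 per s.

0.396 per s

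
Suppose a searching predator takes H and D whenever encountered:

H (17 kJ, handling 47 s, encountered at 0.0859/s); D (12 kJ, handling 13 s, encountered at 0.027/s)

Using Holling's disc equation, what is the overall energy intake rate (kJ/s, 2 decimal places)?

0.33 kJ/s

R = (0.0859×17 + 0.027×12) / (1 + 0.0859×47 + 0.027×13) = 1.784/5.388 = 0.3311 kJ/s.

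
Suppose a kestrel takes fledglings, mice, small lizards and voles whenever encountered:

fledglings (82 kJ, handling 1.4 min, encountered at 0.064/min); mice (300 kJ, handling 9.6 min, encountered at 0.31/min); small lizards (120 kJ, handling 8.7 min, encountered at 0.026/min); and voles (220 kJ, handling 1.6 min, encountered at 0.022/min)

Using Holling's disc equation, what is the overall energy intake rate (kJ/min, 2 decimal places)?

Energy encountered per unit search time: 0.064×82 + 0.31×300 + 0.026×120 + 0.022×220 = 106.2 kJ/min.
Handling time per unit search time: 0.064×1.4 + 0.31×9.6 + 0.026×8.7 + 0.022×1.6 = 3.327.
Rate = 106.2/(1 + 3.327) = 24.55 kJ/min.

24.55 kJ/min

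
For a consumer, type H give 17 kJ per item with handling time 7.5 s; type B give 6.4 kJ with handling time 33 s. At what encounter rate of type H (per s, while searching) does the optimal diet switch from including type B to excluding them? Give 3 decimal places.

0.012 per s

At the threshold, the rate on type H alone equals the profitability of type B: λ·17/(1 + λ·7.5) = 6.4/33 = 0.1939.
Rearranging, λ(17 − 0.1939×7.5) = 0.1939, so λ = 0.1939/15.55 = 0.01248 per s.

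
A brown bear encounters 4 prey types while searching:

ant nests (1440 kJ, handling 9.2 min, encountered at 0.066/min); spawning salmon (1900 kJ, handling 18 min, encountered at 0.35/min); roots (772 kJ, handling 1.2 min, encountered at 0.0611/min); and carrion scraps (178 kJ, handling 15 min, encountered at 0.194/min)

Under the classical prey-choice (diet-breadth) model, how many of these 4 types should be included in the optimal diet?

Rank by E/h (kJ/min): roots 643, ant nests 157, spawning salmon 106, carrion scraps 11.9. Include each in turn until the next type's E/h falls below the running intake rate.
Rate on top 1: 43.95. ant nests: 157 > 43.95 → include.
Rate on top 2: 84.62. spawning salmon: 106 > 84.62 → include.
Rate on top 3: 101.1. carrion scraps: 11.9 < 101.1 → exclude; stop.
Optimal diet: roots, ant nests, spawning salmon — 3 of 4 types.

3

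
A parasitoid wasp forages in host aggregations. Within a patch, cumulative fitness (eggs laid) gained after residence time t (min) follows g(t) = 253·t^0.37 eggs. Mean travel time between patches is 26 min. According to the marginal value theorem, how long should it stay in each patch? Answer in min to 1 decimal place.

15.3 min

Optimal t* satisfies g'(t*) = g(t*)/(T + t*).
g'(t) = 0.37·253·t^-0.63. Setting 0.37·253·t^-0.63 = 253·t^0.37/(26+t) gives 0.37(26+t) = t, so 0.63·t = 0.37×26.
t* = 0.37×26/0.63 = 15.27 min.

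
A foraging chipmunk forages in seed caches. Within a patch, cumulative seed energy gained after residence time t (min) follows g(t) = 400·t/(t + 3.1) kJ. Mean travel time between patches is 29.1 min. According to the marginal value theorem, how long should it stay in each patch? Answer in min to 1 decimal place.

Maximise g(t)/(T+t): set derivative to zero → g'(t)(T+t) = g(t).
g'(t) = 400·3.1/(t + 3.1)². Setting 400·3.1/(t+3.1)² = 400t/[(t+3.1)(29.1+t)] gives 3.1(29.1+t) = t(t+3.1), so t² = 3.1×29.1 = 90.21.
t* = √90.21 = 9.498 min.

9.5 min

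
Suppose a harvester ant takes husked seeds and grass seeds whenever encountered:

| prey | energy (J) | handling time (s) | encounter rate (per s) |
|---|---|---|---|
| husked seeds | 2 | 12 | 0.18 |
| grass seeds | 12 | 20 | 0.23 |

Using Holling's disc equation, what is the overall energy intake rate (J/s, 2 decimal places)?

R = (0.18×2 + 0.23×12) / (1 + 0.18×12 + 0.23×20) = 3.12/7.76 = 0.4021 J/s.

0.40 J/s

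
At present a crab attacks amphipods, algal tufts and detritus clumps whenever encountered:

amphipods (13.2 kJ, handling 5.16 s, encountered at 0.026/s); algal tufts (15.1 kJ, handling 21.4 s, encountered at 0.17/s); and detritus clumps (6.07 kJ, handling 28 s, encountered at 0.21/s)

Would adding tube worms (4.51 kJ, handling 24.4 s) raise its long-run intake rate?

No

On amphipods, algal tufts and detritus clumps alone, R = ΣλE/(1+Σλh) = 4.185/10.65 = 0.3929 kJ/s.
tube worms: E/h = 4.51/24.4 = 0.1848 kJ/s.
0.1848 < 0.3929, so adding tube worms would lower the average — exclude it.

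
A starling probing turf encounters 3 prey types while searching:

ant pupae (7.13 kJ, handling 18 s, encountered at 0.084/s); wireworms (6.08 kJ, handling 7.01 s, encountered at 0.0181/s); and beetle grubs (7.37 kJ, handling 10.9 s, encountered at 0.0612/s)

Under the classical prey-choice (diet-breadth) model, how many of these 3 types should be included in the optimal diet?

3

Profitabilities (E/h, kJ/s): wireworms 0.867, beetle grubs 0.676, ant pupae 0.396. Add prey in this order while the next type's profitability exceeds the intake rate on those already taken.
Rate on top 1: 0.09766. beetle grubs: 0.676 > 0.09766 → include.
Rate on top 2: 0.3128. ant pupae: 0.396 > 0.3128 → include.
Optimal diet: wireworms, beetle grubs, ant pupae — 3 of 3 types.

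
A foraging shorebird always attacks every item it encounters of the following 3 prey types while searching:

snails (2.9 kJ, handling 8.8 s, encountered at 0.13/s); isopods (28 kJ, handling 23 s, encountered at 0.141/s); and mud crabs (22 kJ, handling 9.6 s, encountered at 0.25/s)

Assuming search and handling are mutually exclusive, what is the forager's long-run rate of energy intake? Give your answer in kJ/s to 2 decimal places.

R = (0.13×2.9 + 0.141×28 + 0.25×22) / (1 + 0.13×8.8 + 0.141×23 + 0.25×9.6) = 9.825/7.787 = 1.262 kJ/s.

1.26 kJ/s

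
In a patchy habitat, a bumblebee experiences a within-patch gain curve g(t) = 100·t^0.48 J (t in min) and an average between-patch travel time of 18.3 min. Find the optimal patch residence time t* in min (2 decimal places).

16.89 min

Maximise g(t)/(T+t): set derivative to zero → g'(t)(T+t) = g(t).
g'(t) = 0.48·100·t^-0.52. Setting 0.48·100·t^-0.52 = 100·t^0.48/(18.3+t) gives 0.48(18.3+t) = t, so 0.52·t = 0.48×18.3.
t* = 0.48×18.3/0.52 = 16.89 min.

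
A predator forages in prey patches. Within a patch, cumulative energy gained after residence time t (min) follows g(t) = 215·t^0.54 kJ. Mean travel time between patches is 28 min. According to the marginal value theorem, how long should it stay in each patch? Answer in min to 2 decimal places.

By the marginal value theorem, leave when the instantaneous gain rate g'(t) equals the habitat-wide average g(t)/(T + t).
g'(t) = 0.54·215·t^-0.46. Setting 0.54·215·t^-0.46 = 215·t^0.54/(28+t) gives 0.54(28+t) = t, so 0.46·t = 0.54×28.
t* = 0.54×28/0.46 = 32.87 min.

32.87 min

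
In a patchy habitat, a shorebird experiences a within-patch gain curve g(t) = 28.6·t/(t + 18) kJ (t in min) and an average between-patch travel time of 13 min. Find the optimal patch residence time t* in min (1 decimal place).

By the marginal value theorem, leave when the instantaneous gain rate g'(t) equals the habitat-wide average g(t)/(T + t).
g'(t) = 28.6·18/(t + 18)². Setting 28.6·18/(t+18)² = 28.6t/[(t+18)(13+t)] gives 18(13+t) = t(t+18), so t² = 18×13 = 234.
t* = √234 = 15.3 min.

15.3 min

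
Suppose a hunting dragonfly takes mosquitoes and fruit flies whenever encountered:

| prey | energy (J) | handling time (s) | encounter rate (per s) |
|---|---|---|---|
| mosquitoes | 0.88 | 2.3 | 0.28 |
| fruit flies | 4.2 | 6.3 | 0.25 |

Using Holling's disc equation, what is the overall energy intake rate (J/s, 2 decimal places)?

0.40 J/s

R = (0.28×0.88 + 0.25×4.2) / (1 + 0.28×2.3 + 0.25×6.3) = 1.296/3.219 = 0.4027 J/s.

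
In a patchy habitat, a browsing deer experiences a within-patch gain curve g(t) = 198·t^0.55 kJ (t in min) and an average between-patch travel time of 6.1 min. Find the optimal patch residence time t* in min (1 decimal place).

Maximise g(t)/(T+t): set derivative to zero → g'(t)(T+t) = g(t).
g'(t) = 0.55·198·t^-0.45. Setting 0.55·198·t^-0.45 = 198·t^0.55/(6.1+t) gives 0.55(6.1+t) = t, so 0.45·t = 0.55×6.1.
t* = 0.55×6.1/0.45 = 7.456 min.

7.5 min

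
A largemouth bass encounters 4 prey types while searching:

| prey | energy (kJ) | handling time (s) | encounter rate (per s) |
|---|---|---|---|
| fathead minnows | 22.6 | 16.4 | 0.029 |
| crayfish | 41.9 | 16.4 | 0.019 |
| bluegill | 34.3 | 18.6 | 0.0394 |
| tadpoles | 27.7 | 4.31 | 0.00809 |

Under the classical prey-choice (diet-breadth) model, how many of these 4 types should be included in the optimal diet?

4

E/h in descending order: tadpoles 6.43, crayfish 2.55, bluegill 1.84, fathead minnows 1.38 kJ/s. The optimal diet is the largest prefix of this list for which every included type satisfies E_i/h_i > R on the types above it.
Rate on top 1: 0.2165. crayfish: 2.55 > 0.2165 → include.
Rate on top 2: 0.7577. bluegill: 1.84 > 0.7577 → include.
Rate on top 3: 1.141. fathead minnows: 1.38 > 1.141 → include.
Optimal diet: tadpoles, crayfish, bluegill, fathead minnows — 4 of 4 types.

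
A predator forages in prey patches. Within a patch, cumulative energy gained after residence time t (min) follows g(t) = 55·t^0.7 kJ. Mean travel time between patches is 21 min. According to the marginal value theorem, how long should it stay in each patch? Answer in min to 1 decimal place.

49.0 min

Optimal t* satisfies g'(t*) = g(t*)/(T + t*).
g'(t) = 0.7·55·t^-0.3. Setting 0.7·55·t^-0.3 = 55·t^0.7/(21+t) gives 0.7(21+t) = t, so 0.30·t = 0.7×21.
t* = 0.7×21/0.30 = 49 min.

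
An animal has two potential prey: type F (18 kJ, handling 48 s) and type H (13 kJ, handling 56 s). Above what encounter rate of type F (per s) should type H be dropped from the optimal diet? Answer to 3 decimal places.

The zero-one rule: include type H iff E₂/h₂ > λE₁/(1+λh₁). Equality gives the switch point.
λE₁h₂ = E₂ + λE₂h₁ ⇒ λ = E₂/(E₁h₂ − E₂h₁) = 13/(1008 − 624) = 0.03385 per s.

0.034 per s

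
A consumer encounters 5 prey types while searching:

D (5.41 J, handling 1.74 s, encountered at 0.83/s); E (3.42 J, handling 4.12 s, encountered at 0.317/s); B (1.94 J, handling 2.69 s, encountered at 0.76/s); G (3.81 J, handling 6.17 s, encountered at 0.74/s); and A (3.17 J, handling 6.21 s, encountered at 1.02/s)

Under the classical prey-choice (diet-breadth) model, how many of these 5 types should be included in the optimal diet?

E/h in descending order: D 3.11, E 0.83, B 0.721, G 0.618, A 0.51 J/s. The optimal diet is the largest prefix of this list for which every included type satisfies E_i/h_i > R on the types above it.
Rate on top 1: 1.837. E: 0.83 < 1.837 → exclude; stop.
Optimal diet: D — 1 of 5 types.

1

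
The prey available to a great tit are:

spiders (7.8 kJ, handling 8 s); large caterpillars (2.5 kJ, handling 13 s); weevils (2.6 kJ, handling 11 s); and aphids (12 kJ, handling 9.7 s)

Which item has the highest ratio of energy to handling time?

Profitability E/h (kJ/s): spiders = 7.8/8 = 0.975, large caterpillars = 2.5/13 = 0.192, weevils = 2.6/11 = 0.236, aphids = 12/9.7 = 1.24.
Ranked: aphids > spiders > weevils > large caterpillars.

aphids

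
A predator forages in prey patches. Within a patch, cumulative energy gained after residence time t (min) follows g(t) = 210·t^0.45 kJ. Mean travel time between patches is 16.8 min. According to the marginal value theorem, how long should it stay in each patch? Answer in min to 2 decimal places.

Optimal t* satisfies g'(t*) = g(t*)/(T + t*).
g'(t) = 0.45·210·t^-0.55. Setting 0.45·210·t^-0.55 = 210·t^0.45/(16.8+t) gives 0.45(16.8+t) = t, so 0.55·t = 0.45×16.8.
t* = 0.45×16.8/0.55 = 13.75 min.

13.75 min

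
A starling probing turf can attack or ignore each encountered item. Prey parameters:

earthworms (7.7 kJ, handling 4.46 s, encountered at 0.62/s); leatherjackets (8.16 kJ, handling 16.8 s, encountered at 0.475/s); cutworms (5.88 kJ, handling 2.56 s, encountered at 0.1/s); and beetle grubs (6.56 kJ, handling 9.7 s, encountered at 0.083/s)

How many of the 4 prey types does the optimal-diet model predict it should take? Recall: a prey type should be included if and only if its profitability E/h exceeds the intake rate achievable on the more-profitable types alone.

2

Rank by E/h (kJ/s): cutworms 2.3, earthworms 1.73, beetle grubs 0.676, leatherjackets 0.486. Include each in turn until the next type's E/h falls below the running intake rate.
Rate on top 1: 0.4682. earthworms: 1.73 > 0.4682 → include.
Rate on top 2: 1.333. beetle grubs: 0.676 < 1.333 → exclude; stop.
Optimal diet: cutworms, earthworms — 2 of 4 types.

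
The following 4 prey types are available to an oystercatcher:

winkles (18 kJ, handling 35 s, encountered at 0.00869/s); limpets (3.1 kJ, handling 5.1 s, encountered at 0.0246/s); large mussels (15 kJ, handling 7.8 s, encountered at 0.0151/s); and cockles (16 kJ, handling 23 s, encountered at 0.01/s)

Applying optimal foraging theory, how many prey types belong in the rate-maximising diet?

Profitabilities (E/h, kJ/s): large mussels 1.92, cockles 0.696, limpets 0.608, winkles 0.514. Add prey in this order while the next type's profitability exceeds the intake rate on those already taken.
Rate on top 1: 0.2026. cockles: 0.696 > 0.2026 → include.
Rate on top 2: 0.2868. limpets: 0.608 > 0.2868 → include.
Rate on top 3: 0.3141. winkles: 0.514 > 0.3141 → include.
Optimal diet: large mussels, cockles, limpets, winkles — 4 of 4 types.

4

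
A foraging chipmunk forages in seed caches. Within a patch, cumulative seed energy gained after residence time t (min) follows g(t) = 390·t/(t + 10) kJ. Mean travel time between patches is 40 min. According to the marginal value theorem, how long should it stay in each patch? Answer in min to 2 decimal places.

20.00 min

Optimal t* satisfies g'(t*) = g(t*)/(T + t*).
g'(t) = 390·10/(t + 10)². Setting 390·10/(t+10)² = 390t/[(t+10)(40+t)] gives 10(40+t) = t(t+10), so t² = 10×40 = 400.
t* = √400 = 20 min.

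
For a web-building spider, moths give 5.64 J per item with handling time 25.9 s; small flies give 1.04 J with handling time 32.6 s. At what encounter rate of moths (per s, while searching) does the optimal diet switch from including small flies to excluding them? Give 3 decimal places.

At the threshold, the rate on moths alone equals the profitability of small flies: λ·5.64/(1 + λ·25.9) = 1.04/32.6 = 0.0319.
Rearranging, λ(5.64 − 0.0319×25.9) = 0.0319, so λ = 0.0319/4.814 = 0.006627 per s.

0.007 per s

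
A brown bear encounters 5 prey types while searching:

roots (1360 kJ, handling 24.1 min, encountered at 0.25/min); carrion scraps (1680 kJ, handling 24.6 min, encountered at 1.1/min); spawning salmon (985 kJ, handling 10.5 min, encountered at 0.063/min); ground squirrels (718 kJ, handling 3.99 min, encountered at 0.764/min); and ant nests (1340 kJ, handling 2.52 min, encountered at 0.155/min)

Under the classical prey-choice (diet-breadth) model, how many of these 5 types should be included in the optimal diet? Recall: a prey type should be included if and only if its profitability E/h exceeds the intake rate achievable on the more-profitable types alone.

Rank by E/h (kJ/min): ant nests 532, ground squirrels 180, spawning salmon 93.8, carrion scraps 68.3, roots 56.4. Include each in turn until the next type's E/h falls below the running intake rate.
Rate on top 1: 149.4. ground squirrels: 180 > 149.4 → include.
Rate on top 2: 170.4. spawning salmon: 93.8 < 170.4 → exclude; stop.
Optimal diet: ant nests, ground squirrels — 2 of 5 types.

2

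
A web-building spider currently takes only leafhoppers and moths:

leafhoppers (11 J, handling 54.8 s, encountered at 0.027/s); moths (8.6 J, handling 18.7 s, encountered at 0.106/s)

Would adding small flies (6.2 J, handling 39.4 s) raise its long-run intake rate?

No

Current rate: (0.027×11 + 0.106×8.6)/(1 + 0.027×54.8 + 0.106×18.7) = 0.2709 J/s.
Profitability of small flies: 6.2/39.4 = 0.1574 J/s.
Since 0.1574 < R, time spent handling small flies is better spent searching.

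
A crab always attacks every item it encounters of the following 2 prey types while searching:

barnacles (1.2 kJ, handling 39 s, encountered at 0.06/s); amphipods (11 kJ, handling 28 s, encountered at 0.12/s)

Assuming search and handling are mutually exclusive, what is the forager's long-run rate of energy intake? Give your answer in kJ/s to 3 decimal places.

Energy encountered per unit search time: 0.06×1.2 + 0.12×11 = 1.392 kJ/s.
Handling time per unit search time: 0.06×39 + 0.12×28 = 5.7.
Rate = 1.392/(1 + 5.7) = 0.2078 kJ/s.

0.208 kJ/s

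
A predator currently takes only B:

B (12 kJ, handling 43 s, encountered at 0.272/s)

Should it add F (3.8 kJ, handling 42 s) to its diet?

Intake rate on the current diet: R = (0.272×12) / (1 + 0.272×43) = 3.264/12.7 = 0.2571 kJ/s.
F: E/h = 3.8/42 = 0.09048 kJ/s.
Since 0.09048 < R, time spent handling F is better spent searching.

No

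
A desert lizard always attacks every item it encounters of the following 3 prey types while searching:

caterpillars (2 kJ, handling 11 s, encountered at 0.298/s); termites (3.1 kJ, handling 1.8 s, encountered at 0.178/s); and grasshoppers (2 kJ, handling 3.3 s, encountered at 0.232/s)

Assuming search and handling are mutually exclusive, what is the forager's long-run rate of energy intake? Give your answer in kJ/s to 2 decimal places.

R = Σλ_iE_i / (1 + Σλ_ih_i)
Numerator: 0.298×2 + 0.178×3.1 + 0.232×2 = 1.612
Denominator: 1 + 0.298×11 + 0.178×1.8 + 0.232×3.3 = 5.364
R = 1.612/5.364 = 0.3005 kJ/s

0.30 kJ/s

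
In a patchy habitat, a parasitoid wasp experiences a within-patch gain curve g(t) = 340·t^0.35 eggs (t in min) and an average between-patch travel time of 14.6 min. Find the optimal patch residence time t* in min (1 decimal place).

7.9 min

Maximise g(t)/(T+t): set derivative to zero → g'(t)(T+t) = g(t).
g'(t) = 0.35·340·t^-0.65. Setting 0.35·340·t^-0.65 = 340·t^0.35/(14.6+t) gives 0.35(14.6+t) = t, so 0.65·t = 0.35×14.6.
t* = 0.35×14.6/0.65 = 7.862 min.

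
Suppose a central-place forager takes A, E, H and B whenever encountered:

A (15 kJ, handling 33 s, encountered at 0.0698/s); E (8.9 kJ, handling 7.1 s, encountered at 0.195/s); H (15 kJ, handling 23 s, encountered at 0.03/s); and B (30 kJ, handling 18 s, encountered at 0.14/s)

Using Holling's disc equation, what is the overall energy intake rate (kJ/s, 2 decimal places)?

R = (0.0698×15 + 0.195×8.9 + 0.03×15 + 0.14×30) / (1 + 0.0698×33 + 0.195×7.1 + 0.03×23 + 0.14×18) = 7.433/7.898 = 0.9411 kJ/s.

0.94 kJ/s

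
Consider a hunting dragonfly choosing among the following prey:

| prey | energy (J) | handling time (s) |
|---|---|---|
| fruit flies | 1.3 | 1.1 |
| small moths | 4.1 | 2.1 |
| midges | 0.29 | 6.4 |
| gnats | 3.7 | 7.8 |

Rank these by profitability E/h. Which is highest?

small moths

In descending order of E/h:
small moths: 4.1/2.1 = 1.95 J/s
fruit flies: 1.3/1.1 = 1.18 J/s
gnats: 3.7/7.8 = 0.474 J/s
midges: 0.29/6.4 = 0.0453 J/s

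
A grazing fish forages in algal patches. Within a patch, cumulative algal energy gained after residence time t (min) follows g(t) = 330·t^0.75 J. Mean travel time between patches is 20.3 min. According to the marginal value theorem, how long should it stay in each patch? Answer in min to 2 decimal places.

Optimal t* satisfies g'(t*) = g(t*)/(T + t*).
g'(t) = 0.75·330·t^-0.25. Setting 0.75·330·t^-0.25 = 330·t^0.75/(20.3+t) gives 0.75(20.3+t) = t, so 0.25·t = 0.75×20.3.
t* = 0.75×20.3/0.25 = 60.9 min.

60.90 min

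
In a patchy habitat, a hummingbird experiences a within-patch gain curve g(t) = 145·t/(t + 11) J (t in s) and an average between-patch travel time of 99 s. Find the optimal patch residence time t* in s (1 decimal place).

Maximise g(t)/(T+t): set derivative to zero → g'(t)(T+t) = g(t).
g'(t) = 145·11/(t + 11)². Setting 145·11/(t+11)² = 145t/[(t+11)(99+t)] gives 11(99+t) = t(t+11), so t² = 11×99 = 1089.
t* = √1089 = 33 s.

33.0 s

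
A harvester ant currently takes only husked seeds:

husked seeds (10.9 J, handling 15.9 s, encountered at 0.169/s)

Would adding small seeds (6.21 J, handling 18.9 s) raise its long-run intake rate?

No

On husked seeds alone, R = ΣλE/(1+Σλh) = 1.842/3.687 = 0.4996 J/s.
Profitability of small seeds: 6.21/18.9 = 0.3286 J/s.
0.3286 < 0.4996, so adding small seeds would lower the average — exclude it.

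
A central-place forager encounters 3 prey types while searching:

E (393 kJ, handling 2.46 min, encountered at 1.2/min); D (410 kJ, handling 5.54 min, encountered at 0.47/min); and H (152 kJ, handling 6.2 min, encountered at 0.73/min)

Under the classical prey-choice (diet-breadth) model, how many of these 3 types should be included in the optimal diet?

Profitabilities (E/h, kJ/min): E 160, D 74, H 24.5. Add prey in this order while the next type's profitability exceeds the intake rate on those already taken.
Rate on top 1: 119.3. D: 74 < 119.3 → exclude; stop.
Optimal diet: E — 1 of 3 types.

1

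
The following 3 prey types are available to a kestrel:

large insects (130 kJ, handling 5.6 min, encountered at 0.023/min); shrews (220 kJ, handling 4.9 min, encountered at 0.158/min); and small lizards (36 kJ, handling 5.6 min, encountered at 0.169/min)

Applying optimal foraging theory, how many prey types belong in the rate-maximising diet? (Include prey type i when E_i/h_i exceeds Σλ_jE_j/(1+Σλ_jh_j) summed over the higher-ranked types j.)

E/h in descending order: shrews 44.9, large insects 23.2, small lizards 6.43 kJ/min. The optimal diet is the largest prefix of this list for which every included type satisfies E_i/h_i > R on the types above it.
Rate on top 1: 19.59. large insects: 23.2 > 19.59 → include.
Rate on top 2: 19.84. small lizards: 6.43 < 19.84 → exclude; stop.
Optimal diet: shrews, large insects — 2 of 3 types.

2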